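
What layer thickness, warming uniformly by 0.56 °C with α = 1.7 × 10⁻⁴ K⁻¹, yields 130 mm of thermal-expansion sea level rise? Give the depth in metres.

H ≈ 1400 m

H = Δh/(αΔT) = 0.13 / (1.7×10⁻⁴ × 0.56) ≈ 1366 m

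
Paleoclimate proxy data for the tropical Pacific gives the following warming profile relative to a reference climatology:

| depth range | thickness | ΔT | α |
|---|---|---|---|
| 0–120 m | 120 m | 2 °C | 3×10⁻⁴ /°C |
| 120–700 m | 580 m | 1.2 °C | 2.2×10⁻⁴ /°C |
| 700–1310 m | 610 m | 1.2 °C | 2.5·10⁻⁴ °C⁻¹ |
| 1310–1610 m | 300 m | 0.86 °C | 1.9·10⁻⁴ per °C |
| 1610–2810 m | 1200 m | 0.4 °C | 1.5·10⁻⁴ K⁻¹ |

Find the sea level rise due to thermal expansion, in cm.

120 × 2 × 3×10⁻⁴ = 0.07200 m
Layer 2: 1.2 × 580 × 2.2×10⁻⁴ = 0.15312 m
1.2 × 2.5×10⁻⁴ × 610 = 0.18300 m
1.9×10⁻⁴ × 0.86 × 300 = 0.04902 m
1200 × 1.5×10⁻⁴ × 0.4 = 0.07200 m
Δh = 0.07200 + 0.15312 + 0.18300 + 0.04902 + 0.07200 = 0.52914 m ≈ 53 cm

Δh ≈ 53 cm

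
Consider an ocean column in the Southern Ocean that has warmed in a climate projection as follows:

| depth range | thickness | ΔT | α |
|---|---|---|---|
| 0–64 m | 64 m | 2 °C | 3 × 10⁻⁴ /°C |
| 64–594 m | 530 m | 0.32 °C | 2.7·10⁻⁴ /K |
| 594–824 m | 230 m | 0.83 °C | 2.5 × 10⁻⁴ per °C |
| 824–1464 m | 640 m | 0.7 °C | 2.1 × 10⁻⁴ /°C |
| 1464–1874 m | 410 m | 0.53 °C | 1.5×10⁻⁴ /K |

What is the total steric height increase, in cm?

25.9 cm of thermosteric rise

3×10⁻⁴ × 64 × 2 = 0.03840 m
Layer 2: 530 × 0.32 × 2.7×10⁻⁴ = 0.045792 m
Layer 3: 0.83 × 2.5×10⁻⁴ × 230 = 0.047725 m
Layer 4: 640 × 2.1×10⁻⁴ × 0.7 = 0.09408 m
1464–1874 m: 1.5×10⁻⁴ × 410 × 0.53 = 0.032595 m
Δh = 0.03840 + 0.045792 + 0.047725 + 0.09408 + 0.032595 = 0.258592 m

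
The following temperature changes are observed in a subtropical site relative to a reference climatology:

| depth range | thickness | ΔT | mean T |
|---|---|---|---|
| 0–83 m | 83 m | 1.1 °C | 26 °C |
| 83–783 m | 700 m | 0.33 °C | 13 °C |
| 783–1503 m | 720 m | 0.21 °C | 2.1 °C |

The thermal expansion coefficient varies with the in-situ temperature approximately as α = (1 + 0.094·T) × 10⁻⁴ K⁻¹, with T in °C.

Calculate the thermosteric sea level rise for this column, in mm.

Layer 1: α = (1 + 0.094×26)×10⁻⁴ = 3.444×10⁻⁴ K⁻¹
Layer 2: α = (1 + 0.094×13)×10⁻⁴ = 2.222×10⁻⁴ K⁻¹
Layer 3: α = (1 + 0.094×2.1)×10⁻⁴ = 1.1974×10⁻⁴ K⁻¹
83 × 3.444×10⁻⁴ × 1.1 = 0.03144372 m
83–783 m: 0.33 × 2.222×10⁻⁴ × 700 = 0.0513282 m
Layer 3: 1.1974×10⁻⁴ × 0.21 × 720 = 0.018104688 m
Δh = 0.03144372 + 0.0513282 + 0.018104688 = 0.100876608 m

Δh = 100 mm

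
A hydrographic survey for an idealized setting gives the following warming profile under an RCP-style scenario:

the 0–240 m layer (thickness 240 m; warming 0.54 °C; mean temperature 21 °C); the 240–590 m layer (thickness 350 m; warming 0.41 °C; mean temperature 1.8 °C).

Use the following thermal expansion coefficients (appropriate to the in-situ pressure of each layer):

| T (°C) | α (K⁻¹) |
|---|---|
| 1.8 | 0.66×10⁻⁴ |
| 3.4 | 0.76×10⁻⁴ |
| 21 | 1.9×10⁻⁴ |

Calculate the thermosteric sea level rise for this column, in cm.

3.41 cm

Layer 1 at 21 °C → α = 1.9×10⁻⁴ K⁻¹
Layer 2 at 1.8 °C → α = 0.66×10⁻⁴ K⁻¹
0.54 × 240 × 1.9×10⁻⁴ = 0.024624 m
0.66×10⁻⁴ × 350 × 0.41 = 0.009471 m
Δh = 0.024624 + 0.009471 = 0.034095 m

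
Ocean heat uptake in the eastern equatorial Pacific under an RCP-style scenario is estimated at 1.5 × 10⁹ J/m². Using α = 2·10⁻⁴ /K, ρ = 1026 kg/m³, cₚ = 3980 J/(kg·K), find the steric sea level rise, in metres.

Δh ≈ 0.0735 m

Δh = αQ/(ρcₚ) = 2×10⁻⁴ × 1.5×10⁹ / (1026 × 3980) ≈ 0.073467 m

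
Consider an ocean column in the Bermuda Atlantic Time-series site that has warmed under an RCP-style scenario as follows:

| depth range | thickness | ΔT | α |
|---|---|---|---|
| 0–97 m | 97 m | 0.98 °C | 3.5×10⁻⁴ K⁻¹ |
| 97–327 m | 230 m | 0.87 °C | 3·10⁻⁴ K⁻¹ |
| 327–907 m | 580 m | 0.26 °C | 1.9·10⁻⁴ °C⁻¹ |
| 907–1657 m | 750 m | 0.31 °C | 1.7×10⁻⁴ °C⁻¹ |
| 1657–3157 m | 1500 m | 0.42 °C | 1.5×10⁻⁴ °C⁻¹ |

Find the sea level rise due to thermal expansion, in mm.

256 mm

0–97 m: 97 × 3.5×10⁻⁴ × 0.98 = 0.033271 m
97–327 m: 3×10⁻⁴ × 0.87 × 230 = 0.06003 m
580 × 0.26 × 1.9×10⁻⁴ = 0.028652 m
907–1657 m: 0.31 × 750 × 1.7×10⁻⁴ = 0.039525 m
Layer 5: 1500 × 0.42 × 1.5×10⁻⁴ = 0.09450 m
Δh = 0.033271 + 0.06003 + 0.028652 + 0.039525 + 0.09450 = 0.255978 m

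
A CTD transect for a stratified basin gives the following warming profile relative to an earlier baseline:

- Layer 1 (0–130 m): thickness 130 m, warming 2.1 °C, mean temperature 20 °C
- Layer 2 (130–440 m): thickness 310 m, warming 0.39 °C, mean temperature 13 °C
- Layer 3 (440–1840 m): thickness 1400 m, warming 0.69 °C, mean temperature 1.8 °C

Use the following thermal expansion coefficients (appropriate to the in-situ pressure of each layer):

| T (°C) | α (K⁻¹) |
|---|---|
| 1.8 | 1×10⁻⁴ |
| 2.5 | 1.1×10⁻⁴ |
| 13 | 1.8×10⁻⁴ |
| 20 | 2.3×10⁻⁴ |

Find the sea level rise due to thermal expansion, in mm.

Layer 1 at 20 °C → α = 2.3×10⁻⁴ K⁻¹
Layer 2 at 13 °C → α = 1.8×10⁻⁴ K⁻¹
Layer 3 at 1.8 °C → α = 1×10⁻⁴ K⁻¹
0–130 m: 2.3×10⁻⁴ × 2.1 × 130 = 0.06279 m
1.8×10⁻⁴ × 310 × 0.39 = 0.021762 m
Layer 3: 1400 × 0.69 × 1×10⁻⁴ = 0.09660 m
Δh = 0.06279 + 0.021762 + 0.09660 = 0.181152 m

about 180 mm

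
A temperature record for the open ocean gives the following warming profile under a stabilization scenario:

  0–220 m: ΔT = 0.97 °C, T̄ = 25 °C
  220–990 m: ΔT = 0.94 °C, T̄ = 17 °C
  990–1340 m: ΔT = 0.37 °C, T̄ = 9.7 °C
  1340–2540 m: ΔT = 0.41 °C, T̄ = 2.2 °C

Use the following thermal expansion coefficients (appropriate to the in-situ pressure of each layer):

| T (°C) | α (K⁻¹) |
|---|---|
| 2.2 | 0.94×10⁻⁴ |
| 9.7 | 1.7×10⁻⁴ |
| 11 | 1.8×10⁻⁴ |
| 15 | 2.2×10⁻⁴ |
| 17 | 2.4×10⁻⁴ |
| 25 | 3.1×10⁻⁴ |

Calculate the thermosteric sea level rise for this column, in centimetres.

Layer 1 at 25 °C → α = 3.1×10⁻⁴ K⁻¹
Layer 2 at 17 °C → α = 2.4×10⁻⁴ K⁻¹
Layer 3 at 9.7 °C → α = 1.7×10⁻⁴ K⁻¹
Layer 4 at 2.2 °C → α = 0.94×10⁻⁴ K⁻¹
3.1×10⁻⁴ × 0.97 × 220 = 0.066154 m
Layer 2: 0.94 × 2.4×10⁻⁴ × 770 = 0.173712 m
1.7×10⁻⁴ × 0.37 × 350 = 0.022015 m
1340–2540 m: 0.94×10⁻⁴ × 0.41 × 1200 = 0.046248 m
Δh = 0.066154 + 0.173712 + 0.022015 + 0.046248 = 0.308129 m

30.8 cm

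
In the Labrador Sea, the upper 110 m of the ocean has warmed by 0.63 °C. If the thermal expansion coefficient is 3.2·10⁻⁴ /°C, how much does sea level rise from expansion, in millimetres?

Δh ≈ 22.2 mm

Δh = αΔT·H = 3.2×10⁻⁴ × 0.63 × 110 = 0.022176 m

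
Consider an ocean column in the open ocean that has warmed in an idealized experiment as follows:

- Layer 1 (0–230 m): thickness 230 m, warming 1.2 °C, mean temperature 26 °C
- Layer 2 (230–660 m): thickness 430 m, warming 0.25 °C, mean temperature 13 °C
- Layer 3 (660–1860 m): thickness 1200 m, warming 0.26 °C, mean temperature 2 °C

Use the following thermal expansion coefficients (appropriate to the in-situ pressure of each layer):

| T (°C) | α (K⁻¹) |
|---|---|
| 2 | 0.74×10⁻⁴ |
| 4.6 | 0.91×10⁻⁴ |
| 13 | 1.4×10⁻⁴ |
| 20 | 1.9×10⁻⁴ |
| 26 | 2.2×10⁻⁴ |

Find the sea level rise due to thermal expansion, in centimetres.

Layer 1 at 26 °C → α = 2.2×10⁻⁴ K⁻¹
Layer 2 at 13 °C → α = 1.4×10⁻⁴ K⁻¹
Layer 3 at 2 °C → α = 0.74×10⁻⁴ K⁻¹
0–230 m: 1.2 × 2.2×10⁻⁴ × 230 = 0.06072 m
Layer 2: 430 × 1.4×10⁻⁴ × 0.25 = 0.01505 m
1200 × 0.74×10⁻⁴ × 0.26 = 0.023088 m
Δh = 0.06072 + 0.01505 + 0.023088 = 0.098858 m

Δh = 9.89 cm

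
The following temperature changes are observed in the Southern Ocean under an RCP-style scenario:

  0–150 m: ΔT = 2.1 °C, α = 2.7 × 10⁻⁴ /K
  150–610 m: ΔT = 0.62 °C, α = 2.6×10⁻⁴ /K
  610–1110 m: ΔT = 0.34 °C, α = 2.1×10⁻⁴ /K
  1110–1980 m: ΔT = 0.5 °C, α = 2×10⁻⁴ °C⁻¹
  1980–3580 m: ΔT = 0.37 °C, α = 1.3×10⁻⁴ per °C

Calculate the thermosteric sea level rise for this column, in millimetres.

2.7×10⁻⁴ × 150 × 2.1 = 0.08505 m
Layer 2: 2.6×10⁻⁴ × 460 × 0.62 = 0.074152 m
2.1×10⁻⁴ × 0.34 × 500 = 0.03570 m
2×10⁻⁴ × 0.5 × 870 = 0.08700 m
1600 × 0.37 × 1.3×10⁻⁴ = 0.07696 m
Δh = 0.08505 + 0.074152 + 0.03570 + 0.08700 + 0.07696 = 0.358862 m

Δh ≈ 360 mm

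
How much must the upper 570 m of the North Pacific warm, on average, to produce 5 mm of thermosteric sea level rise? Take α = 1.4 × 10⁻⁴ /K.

ΔT ≈ 0.063 K

ΔT = Δh/(αH) = 0.005 / (1.4×10⁻⁴ × 570) ≈ 0.06266 K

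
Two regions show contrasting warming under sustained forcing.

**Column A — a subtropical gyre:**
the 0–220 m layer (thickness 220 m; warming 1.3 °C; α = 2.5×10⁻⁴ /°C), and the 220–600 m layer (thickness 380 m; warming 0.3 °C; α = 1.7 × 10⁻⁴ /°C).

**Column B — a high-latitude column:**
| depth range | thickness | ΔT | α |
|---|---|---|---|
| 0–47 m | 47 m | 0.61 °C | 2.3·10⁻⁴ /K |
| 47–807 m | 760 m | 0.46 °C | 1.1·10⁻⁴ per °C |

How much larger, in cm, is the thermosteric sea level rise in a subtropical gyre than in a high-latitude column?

4.6 cm larger

A 1.3 × 220 × 2.5×10⁻⁴ = 0.07150 m
A 380 × 0.3 × 1.7×10⁻⁴ = 0.01938 m
A total: 0.09088 m
B 2.3×10⁻⁴ × 47 × 0.61 = 0.0065941 m
B Layer 2: 760 × 1.1×10⁻⁴ × 0.46 = 0.038456 m
B total: 0.0450501 m
Difference: 0.09088 − 0.0450501 = 0.0458299 m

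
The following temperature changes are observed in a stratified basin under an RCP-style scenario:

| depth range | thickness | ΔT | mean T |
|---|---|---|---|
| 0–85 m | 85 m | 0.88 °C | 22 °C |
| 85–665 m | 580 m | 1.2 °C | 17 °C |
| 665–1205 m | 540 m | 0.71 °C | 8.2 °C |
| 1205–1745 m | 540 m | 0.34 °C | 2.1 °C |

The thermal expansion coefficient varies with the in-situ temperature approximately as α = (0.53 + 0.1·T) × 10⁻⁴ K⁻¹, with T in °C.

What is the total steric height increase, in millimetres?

Δh = 240 mm

Layer 1: α = (0.53 + 0.1×22)×10⁻⁴ = 2.73×10⁻⁴ K⁻¹
Layer 2: α = (0.53 + 0.1×17)×10⁻⁴ = 2.23×10⁻⁴ K⁻¹
Layer 3: α = (0.53 + 0.1×8.2)×10⁻⁴ = 1.35×10⁻⁴ K⁻¹
Layer 4: α = (0.53 + 0.1×2.1)×10⁻⁴ = 0.74×10⁻⁴ K⁻¹
2.73×10⁻⁴ × 0.88 × 85 = 0.0204204 m
1.2 × 580 × 2.23×10⁻⁴ = 0.155208 m
Layer 3: 0.71 × 1.35×10⁻⁴ × 540 = 0.051759 m
Layer 4: 0.74×10⁻⁴ × 0.34 × 540 = 0.0135864 m
Δh = 0.0204204 + 0.155208 + 0.051759 + 0.0135864 = 0.2409738 m ≈ 240 mm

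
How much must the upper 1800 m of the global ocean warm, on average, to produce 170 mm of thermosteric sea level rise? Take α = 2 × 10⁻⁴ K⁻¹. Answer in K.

ΔT = Δh/(αH) = 0.17 / (2×10⁻⁴ × 1800) ≈ 0.4722 K

0.472 K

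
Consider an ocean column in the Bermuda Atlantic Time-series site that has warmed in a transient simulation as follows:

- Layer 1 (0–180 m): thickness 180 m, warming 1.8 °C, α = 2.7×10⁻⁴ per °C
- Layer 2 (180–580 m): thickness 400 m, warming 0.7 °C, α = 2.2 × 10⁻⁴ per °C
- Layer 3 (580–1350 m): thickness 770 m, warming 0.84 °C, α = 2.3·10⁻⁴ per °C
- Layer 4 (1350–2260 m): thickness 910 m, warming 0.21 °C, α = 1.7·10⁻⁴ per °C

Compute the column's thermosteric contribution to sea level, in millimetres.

330 mm

0–180 m: 2.7×10⁻⁴ × 1.8 × 180 = 0.08748 m
180–580 m: 2.2×10⁻⁴ × 0.7 × 400 = 0.06160 m
Layer 3: 2.3×10⁻⁴ × 770 × 0.84 = 0.148764 m
1.7×10⁻⁴ × 910 × 0.21 = 0.032487 m
Δh = 0.08748 + 0.06160 + 0.148764 + 0.032487 = 0.330331 m ≈ 330 mm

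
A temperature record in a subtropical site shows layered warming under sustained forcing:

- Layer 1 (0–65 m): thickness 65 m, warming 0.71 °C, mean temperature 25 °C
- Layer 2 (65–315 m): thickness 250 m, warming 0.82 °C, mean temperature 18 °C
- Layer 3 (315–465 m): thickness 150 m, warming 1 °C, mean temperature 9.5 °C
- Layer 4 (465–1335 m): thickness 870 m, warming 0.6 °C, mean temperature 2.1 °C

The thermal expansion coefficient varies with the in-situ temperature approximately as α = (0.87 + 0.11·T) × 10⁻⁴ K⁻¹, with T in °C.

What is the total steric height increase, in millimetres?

Layer 1: α = (0.87 + 0.11×25)×10⁻⁴ = 3.62×10⁻⁴ K⁻¹
Layer 2: α = (0.87 + 0.11×18)×10⁻⁴ = 2.85×10⁻⁴ K⁻¹
Layer 3: α = (0.87 + 0.11×9.5)×10⁻⁴ = 1.915×10⁻⁴ K⁻¹
Layer 4: α = (0.87 + 0.11×2.1)×10⁻⁴ = 1.101×10⁻⁴ K⁻¹
3.62×10⁻⁴ × 65 × 0.71 = 0.0167063 m
250 × 0.82 × 2.85×10⁻⁴ = 0.058425 m
Layer 3: 1.915×10⁻⁴ × 150 × 1 = 0.028725 m
0.6 × 1.101×10⁻⁴ × 870 = 0.0574722 m
Δh = 0.0167063 + 0.058425 + 0.028725 + 0.0574722 = 0.1613285 m

161 mm of thermosteric rise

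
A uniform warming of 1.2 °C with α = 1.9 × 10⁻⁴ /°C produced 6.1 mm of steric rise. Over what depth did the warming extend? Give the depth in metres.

26.8 m

H = Δh/(αΔT) = 0.0061 / (1.9×10⁻⁴ × 1.2) ≈ 26.75 m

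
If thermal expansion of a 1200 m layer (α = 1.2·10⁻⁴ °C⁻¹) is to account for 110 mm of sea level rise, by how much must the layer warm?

0.764 °C

ΔT = Δh/(αH) = 0.11 / (1.2×10⁻⁴ × 1200) ≈ 0.7639 °C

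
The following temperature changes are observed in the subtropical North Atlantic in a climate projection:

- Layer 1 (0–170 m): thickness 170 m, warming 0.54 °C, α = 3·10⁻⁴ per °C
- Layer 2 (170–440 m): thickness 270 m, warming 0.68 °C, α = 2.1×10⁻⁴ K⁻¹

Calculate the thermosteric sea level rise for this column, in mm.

Δh = 66.1 mm

Layer 1: 170 × 0.54 × 3×10⁻⁴ = 0.02754 m
Layer 2: 0.68 × 270 × 2.1×10⁻⁴ = 0.038556 m
Δh = 0.02754 + 0.038556 = 0.066096 m ≈ 66.1 mm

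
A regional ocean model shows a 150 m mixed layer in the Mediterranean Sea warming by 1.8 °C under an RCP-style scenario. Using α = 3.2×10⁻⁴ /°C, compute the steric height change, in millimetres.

Δh = αΔT·H = 3.2×10⁻⁴ × 1.8 × 150 = 0.08640 m

86 mm of thermosteric rise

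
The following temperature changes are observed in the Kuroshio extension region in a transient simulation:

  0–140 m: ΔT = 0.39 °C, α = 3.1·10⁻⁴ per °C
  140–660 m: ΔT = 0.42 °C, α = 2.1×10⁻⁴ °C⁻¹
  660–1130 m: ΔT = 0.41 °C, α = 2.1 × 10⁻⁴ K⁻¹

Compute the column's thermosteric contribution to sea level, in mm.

0–140 m: 140 × 0.39 × 3.1×10⁻⁴ = 0.016926 m
Layer 2: 520 × 2.1×10⁻⁴ × 0.42 = 0.045864 m
660–1130 m: 470 × 0.41 × 2.1×10⁻⁴ = 0.040467 m
Δh = 0.016926 + 0.045864 + 0.040467 = 0.103257 m

103 mm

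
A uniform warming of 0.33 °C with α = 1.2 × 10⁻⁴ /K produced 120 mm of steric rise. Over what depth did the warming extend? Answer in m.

H = Δh/(αΔT) = 0.12 / (1.2×10⁻⁴ × 0.33) ≈ 3030 m

about 3030 m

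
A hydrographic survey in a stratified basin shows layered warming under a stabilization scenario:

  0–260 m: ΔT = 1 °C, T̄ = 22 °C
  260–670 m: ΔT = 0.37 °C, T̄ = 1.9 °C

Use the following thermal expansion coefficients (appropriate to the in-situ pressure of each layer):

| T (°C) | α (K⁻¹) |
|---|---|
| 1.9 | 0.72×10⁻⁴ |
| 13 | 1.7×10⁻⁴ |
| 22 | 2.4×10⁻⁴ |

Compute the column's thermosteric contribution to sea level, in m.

Layer 1 at 22 °C → α = 2.4×10⁻⁴ K⁻¹
Layer 2 at 1.9 °C → α = 0.72×10⁻⁴ K⁻¹
2.4×10⁻⁴ × 260 × 1 = 0.06240 m
Layer 2: 0.72×10⁻⁴ × 0.37 × 410 = 0.0109224 m
Δh = 0.06240 + 0.0109224 = 0.0733224 m ≈ 0.0733 m

about 0.0733 m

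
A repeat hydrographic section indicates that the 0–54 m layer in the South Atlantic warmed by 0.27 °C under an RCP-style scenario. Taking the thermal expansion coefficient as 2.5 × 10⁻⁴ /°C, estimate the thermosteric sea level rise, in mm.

Δh = 3.65 mm

Δh = αΔT·H = 2.5×10⁻⁴ × 0.27 × 54 = 0.003645 m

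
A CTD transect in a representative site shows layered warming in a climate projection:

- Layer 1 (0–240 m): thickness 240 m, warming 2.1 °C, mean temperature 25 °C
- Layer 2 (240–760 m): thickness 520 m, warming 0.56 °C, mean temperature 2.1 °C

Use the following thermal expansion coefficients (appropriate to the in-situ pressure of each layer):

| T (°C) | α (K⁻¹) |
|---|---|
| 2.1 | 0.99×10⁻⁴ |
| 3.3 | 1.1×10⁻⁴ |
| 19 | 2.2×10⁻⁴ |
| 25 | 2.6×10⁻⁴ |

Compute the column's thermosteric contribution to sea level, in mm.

Layer 1 at 25 °C → α = 2.6×10⁻⁴ K⁻¹
Layer 2 at 2.1 °C → α = 0.99×10⁻⁴ K⁻¹
240 × 2.1 × 2.6×10⁻⁴ = 0.13104 m
0.99×10⁻⁴ × 520 × 0.56 = 0.0288288 m
Δh = 0.13104 + 0.0288288 = 0.1598688 m ≈ 160 mm

Δh ≈ 160 mm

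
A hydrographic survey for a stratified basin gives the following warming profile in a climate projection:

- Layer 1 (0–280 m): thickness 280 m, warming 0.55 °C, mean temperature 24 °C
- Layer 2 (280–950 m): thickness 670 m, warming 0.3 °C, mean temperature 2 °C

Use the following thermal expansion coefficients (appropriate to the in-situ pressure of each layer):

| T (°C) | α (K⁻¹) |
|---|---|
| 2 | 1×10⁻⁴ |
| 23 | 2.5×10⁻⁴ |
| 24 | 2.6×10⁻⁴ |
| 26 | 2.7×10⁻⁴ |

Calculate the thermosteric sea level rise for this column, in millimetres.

Layer 1 at 24 °C → α = 2.6×10⁻⁴ K⁻¹
Layer 2 at 2 °C → α = 1×10⁻⁴ K⁻¹
Layer 1: 280 × 0.55 × 2.6×10⁻⁴ = 0.04004 m
Layer 2: 1×10⁻⁴ × 670 × 0.3 = 0.02010 m
Δh = 0.04004 + 0.02010 = 0.06014 m

Δh ≈ 60.1 mm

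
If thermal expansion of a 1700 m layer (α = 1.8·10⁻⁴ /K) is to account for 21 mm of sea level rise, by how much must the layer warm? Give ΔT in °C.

ΔT = Δh/(αH) = 0.021 / (1.8×10⁻⁴ × 1700) ≈ 0.06863 °C

ΔT ≈ 0.0686 °C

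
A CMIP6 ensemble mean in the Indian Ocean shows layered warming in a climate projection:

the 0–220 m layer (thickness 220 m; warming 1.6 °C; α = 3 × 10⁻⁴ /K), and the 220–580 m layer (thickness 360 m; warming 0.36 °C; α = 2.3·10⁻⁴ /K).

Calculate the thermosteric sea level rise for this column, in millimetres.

135 mm

3×10⁻⁴ × 220 × 1.6 = 0.10560 m
220–580 m: 360 × 0.36 × 2.3×10⁻⁴ = 0.029808 m
Δh = 0.10560 + 0.029808 = 0.135408 m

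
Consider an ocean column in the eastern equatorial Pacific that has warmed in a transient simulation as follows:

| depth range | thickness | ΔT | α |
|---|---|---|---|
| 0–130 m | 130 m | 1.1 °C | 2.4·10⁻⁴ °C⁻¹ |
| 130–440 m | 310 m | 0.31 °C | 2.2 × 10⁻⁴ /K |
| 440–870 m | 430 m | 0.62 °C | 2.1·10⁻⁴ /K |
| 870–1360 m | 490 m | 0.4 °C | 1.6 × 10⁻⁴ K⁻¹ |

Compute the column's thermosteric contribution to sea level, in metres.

0.143 m of thermosteric rise

0–130 m: 2.4×10⁻⁴ × 130 × 1.1 = 0.03432 m
0.31 × 310 × 2.2×10⁻⁴ = 0.021142 m
0.62 × 430 × 2.1×10⁻⁴ = 0.055986 m
1.6×10⁻⁴ × 490 × 0.4 = 0.03136 m
Δh = 0.03432 + 0.021142 + 0.055986 + 0.03136 = 0.142808 m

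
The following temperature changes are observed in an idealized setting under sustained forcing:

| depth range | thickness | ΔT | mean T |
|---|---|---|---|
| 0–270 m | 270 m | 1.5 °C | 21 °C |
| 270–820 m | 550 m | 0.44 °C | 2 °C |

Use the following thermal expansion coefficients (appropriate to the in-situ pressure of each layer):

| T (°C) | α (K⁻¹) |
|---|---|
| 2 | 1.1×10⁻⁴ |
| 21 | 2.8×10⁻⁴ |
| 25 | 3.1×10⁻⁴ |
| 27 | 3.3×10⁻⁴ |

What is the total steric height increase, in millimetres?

Layer 1 at 21 °C → α = 2.8×10⁻⁴ K⁻¹
Layer 2 at 2 °C → α = 1.1×10⁻⁴ K⁻¹
2.8×10⁻⁴ × 1.5 × 270 = 0.11340 m
550 × 1.1×10⁻⁴ × 0.44 = 0.02662 m
Δh = 0.11340 + 0.02662 = 0.14002 m

Δh = 140 mm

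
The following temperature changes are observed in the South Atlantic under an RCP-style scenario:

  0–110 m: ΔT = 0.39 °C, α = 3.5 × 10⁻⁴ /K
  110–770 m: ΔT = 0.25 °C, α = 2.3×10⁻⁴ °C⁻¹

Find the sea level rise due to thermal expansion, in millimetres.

0–110 m: 110 × 0.39 × 3.5×10⁻⁴ = 0.015015 m
Layer 2: 0.25 × 2.3×10⁻⁴ × 660 = 0.03795 m
Δh = 0.015015 + 0.03795 = 0.052965 m

53.0 mm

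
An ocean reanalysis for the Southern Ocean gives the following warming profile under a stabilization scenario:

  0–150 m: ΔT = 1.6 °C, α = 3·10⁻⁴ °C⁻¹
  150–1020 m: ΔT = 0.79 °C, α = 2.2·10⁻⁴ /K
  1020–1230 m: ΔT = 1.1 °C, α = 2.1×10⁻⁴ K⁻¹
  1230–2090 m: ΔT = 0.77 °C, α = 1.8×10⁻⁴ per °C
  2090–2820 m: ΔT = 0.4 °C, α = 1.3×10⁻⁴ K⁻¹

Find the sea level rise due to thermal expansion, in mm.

429 mm

0–150 m: 3×10⁻⁴ × 1.6 × 150 = 0.07200 m
2.2×10⁻⁴ × 870 × 0.79 = 0.151206 m
1020–1230 m: 2.1×10⁻⁴ × 1.1 × 210 = 0.04851 m
1230–2090 m: 1.8×10⁻⁴ × 0.77 × 860 = 0.119196 m
730 × 1.3×10⁻⁴ × 0.4 = 0.03796 m
Δh = 0.07200 + 0.151206 + 0.04851 + 0.119196 + 0.03796 = 0.428872 m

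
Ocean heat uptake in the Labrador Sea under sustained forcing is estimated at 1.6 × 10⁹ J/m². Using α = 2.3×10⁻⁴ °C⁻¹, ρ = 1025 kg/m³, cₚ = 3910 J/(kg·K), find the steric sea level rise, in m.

Δh = αQ/(ρcₚ) = 2.3×10⁻⁴ × 1.6×10⁹ / (1025 × 3910) ≈ 0.091822 m

0.0918 m of thermosteric rise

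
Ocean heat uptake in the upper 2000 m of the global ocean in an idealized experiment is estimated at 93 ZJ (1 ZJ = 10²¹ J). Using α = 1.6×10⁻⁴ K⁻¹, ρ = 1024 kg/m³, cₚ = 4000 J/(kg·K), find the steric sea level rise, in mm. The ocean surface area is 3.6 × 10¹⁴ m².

Δh ≈ 10.1 mm

Per unit area: Q = 93×10²¹ / (3.6×10¹⁴) ≈ 2.583×10⁸ J/m²
Δh = αQ/(ρcₚ) = 1.6×10⁻⁴ × 2.583×10⁸ / (1024 × 4000) ≈ 0.01009 m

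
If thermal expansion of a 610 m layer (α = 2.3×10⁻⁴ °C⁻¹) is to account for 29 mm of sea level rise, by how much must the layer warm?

about 0.207 °C

ΔT = Δh/(αH) = 0.029 / (2.3×10⁻⁴ × 610) ≈ 0.2067 °C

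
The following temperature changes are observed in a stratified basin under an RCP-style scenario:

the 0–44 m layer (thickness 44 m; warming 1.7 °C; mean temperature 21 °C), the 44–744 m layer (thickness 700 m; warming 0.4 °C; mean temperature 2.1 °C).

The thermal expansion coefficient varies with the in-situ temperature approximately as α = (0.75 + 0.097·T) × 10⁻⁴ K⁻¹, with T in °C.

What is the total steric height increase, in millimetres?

Layer 1: α = (0.75 + 0.097×21)×10⁻⁴ = 2.787×10⁻⁴ K⁻¹
Layer 2: α = (0.75 + 0.097×2.1)×10⁻⁴ = 0.9537×10⁻⁴ K⁻¹
2.787×10⁻⁴ × 1.7 × 44 = 0.02084676 m
0.9537×10⁻⁴ × 0.4 × 700 = 0.0267036 m
Δh = 0.02084676 + 0.0267036 = 0.04755036 m

47.6 mm of thermosteric rise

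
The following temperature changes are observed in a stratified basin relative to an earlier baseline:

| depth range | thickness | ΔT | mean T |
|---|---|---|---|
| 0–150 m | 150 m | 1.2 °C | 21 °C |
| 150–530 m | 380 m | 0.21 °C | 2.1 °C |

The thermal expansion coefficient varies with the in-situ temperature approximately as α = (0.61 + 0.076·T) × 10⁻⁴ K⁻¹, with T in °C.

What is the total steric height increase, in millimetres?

Δh ≈ 45.8 mm

Layer 1: α = (0.61 + 0.076×21)×10⁻⁴ = 2.206×10⁻⁴ K⁻¹
Layer 2: α = (0.61 + 0.076×2.1)×10⁻⁴ = 0.7696×10⁻⁴ K⁻¹
2.206×10⁻⁴ × 1.2 × 150 = 0.039708 m
150–530 m: 380 × 0.7696×10⁻⁴ × 0.21 = 0.006141408 m
Δh = 0.039708 + 0.006141408 = 0.045849408 m ≈ 45.8 mm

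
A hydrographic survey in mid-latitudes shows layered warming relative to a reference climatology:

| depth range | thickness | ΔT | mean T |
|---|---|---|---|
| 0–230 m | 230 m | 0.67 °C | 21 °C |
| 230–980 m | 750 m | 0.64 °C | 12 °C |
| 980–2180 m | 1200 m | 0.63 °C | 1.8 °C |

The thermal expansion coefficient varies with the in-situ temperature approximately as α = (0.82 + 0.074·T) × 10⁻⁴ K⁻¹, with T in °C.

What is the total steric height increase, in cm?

Layer 1: α = (0.82 + 0.074×21)×10⁻⁴ = 2.374×10⁻⁴ K⁻¹
Layer 2: α = (0.82 + 0.074×12)×10⁻⁴ = 1.708×10⁻⁴ K⁻¹
Layer 3: α = (0.82 + 0.074×1.8)×10⁻⁴ = 0.9532×10⁻⁴ K⁻¹
0–230 m: 2.374×10⁻⁴ × 0.67 × 230 = 0.03658334 m
230–980 m: 1.708×10⁻⁴ × 750 × 0.64 = 0.081984 m
Layer 3: 1200 × 0.63 × 0.9532×10⁻⁴ = 0.07206192 m
Δh = 0.03658334 + 0.081984 + 0.07206192 = 0.19062926 m ≈ 19 cm

19 cm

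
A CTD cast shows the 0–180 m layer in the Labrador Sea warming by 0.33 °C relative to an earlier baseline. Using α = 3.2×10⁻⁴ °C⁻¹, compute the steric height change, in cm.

Δh = αΔT·H = 3.2×10⁻⁴ × 0.33 × 180 = 0.019008 m

1.9 cm of thermosteric rise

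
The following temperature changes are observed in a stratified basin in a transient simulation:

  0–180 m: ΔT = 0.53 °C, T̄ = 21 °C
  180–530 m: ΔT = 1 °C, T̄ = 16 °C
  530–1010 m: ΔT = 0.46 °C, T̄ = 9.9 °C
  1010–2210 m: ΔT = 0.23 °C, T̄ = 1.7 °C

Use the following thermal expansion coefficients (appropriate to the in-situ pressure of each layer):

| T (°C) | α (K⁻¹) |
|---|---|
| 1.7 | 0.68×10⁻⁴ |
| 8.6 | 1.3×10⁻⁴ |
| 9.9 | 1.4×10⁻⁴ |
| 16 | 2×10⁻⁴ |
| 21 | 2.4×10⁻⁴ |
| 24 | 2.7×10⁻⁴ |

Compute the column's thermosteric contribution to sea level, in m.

Layer 1 at 21 °C → α = 2.4×10⁻⁴ K⁻¹
Layer 2 at 16 °C → α = 2×10⁻⁴ K⁻¹
Layer 3 at 9.9 °C → α = 1.4×10⁻⁴ K⁻¹
Layer 4 at 1.7 °C → α = 0.68×10⁻⁴ K⁻¹
2.4×10⁻⁴ × 180 × 0.53 = 0.022896 m
180–530 m: 1 × 2×10⁻⁴ × 350 = 0.07000 m
0.46 × 1.4×10⁻⁴ × 480 = 0.030912 m
Layer 4: 0.23 × 1200 × 0.68×10⁻⁴ = 0.018768 m
Δh = 0.022896 + 0.07000 + 0.030912 + 0.018768 = 0.142576 m ≈ 0.143 m

Δh ≈ 0.143 m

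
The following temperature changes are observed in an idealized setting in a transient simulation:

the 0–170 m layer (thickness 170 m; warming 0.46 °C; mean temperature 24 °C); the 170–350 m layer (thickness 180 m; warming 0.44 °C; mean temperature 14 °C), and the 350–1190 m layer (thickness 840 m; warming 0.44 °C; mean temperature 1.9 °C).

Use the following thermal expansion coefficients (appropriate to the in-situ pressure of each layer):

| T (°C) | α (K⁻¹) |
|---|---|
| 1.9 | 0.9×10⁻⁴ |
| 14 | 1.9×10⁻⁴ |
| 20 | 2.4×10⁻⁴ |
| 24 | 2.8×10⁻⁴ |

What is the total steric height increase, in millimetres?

Layer 1 at 24 °C → α = 2.8×10⁻⁴ K⁻¹
Layer 2 at 14 °C → α = 1.9×10⁻⁴ K⁻¹
Layer 3 at 1.9 °C → α = 0.9×10⁻⁴ K⁻¹
0–170 m: 2.8×10⁻⁴ × 170 × 0.46 = 0.021896 m
Layer 2: 1.9×10⁻⁴ × 180 × 0.44 = 0.015048 m
350–1190 m: 0.9×10⁻⁴ × 0.44 × 840 = 0.033264 m
Δh = 0.021896 + 0.015048 + 0.033264 = 0.070208 m ≈ 70.2 mm

Δh ≈ 70.2 mm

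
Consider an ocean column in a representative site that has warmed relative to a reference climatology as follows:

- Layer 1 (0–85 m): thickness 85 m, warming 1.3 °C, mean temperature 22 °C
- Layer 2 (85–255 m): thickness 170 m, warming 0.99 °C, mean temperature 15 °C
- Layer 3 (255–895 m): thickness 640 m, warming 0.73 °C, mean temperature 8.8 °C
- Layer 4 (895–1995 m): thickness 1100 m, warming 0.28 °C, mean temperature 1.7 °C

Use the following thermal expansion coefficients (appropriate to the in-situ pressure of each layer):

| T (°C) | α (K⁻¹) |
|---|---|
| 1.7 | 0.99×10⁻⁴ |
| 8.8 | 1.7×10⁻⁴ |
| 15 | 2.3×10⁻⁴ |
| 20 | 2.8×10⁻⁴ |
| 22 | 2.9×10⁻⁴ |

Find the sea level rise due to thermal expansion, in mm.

Layer 1 at 22 °C → α = 2.9×10⁻⁴ K⁻¹
Layer 2 at 15 °C → α = 2.3×10⁻⁴ K⁻¹
Layer 3 at 8.8 °C → α = 1.7×10⁻⁴ K⁻¹
Layer 4 at 1.7 °C → α = 0.99×10⁻⁴ K⁻¹
0–85 m: 2.9×10⁻⁴ × 85 × 1.3 = 0.032045 m
85–255 m: 0.99 × 170 × 2.3×10⁻⁴ = 0.038709 m
Layer 3: 0.73 × 640 × 1.7×10⁻⁴ = 0.079424 m
Layer 4: 0.99×10⁻⁴ × 0.28 × 1100 = 0.030492 m
Δh = 0.032045 + 0.038709 + 0.079424 + 0.030492 = 0.18067 m

181 mm of thermosteric rise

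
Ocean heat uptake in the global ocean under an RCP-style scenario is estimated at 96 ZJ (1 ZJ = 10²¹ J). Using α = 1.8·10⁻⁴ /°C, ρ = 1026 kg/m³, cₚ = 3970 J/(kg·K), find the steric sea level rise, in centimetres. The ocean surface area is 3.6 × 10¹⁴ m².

Per unit area: Q = 96×10²¹ / (3.6×10¹⁴) ≈ 2.667×10⁸ J/m²
Δh = αQ/(ρcₚ) = 1.8×10⁻⁴ × 2.667×10⁸ / (1026 × 3970) ≈ 0.011786 m

1.18 cm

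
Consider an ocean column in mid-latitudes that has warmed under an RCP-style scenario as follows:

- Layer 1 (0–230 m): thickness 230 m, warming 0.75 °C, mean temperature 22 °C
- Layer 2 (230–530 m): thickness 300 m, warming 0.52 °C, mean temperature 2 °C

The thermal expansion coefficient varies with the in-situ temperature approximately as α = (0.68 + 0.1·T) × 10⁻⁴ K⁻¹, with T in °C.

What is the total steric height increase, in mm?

63 mm of thermosteric rise

Layer 1: α = (0.68 + 0.1×22)×10⁻⁴ = 2.88×10⁻⁴ K⁻¹
Layer 2: α = (0.68 + 0.1×2)×10⁻⁴ = 0.88×10⁻⁴ K⁻¹
0–230 m: 230 × 2.88×10⁻⁴ × 0.75 = 0.04968 m
0.52 × 0.88×10⁻⁴ × 300 = 0.013728 m
Δh = 0.04968 + 0.013728 = 0.063408 m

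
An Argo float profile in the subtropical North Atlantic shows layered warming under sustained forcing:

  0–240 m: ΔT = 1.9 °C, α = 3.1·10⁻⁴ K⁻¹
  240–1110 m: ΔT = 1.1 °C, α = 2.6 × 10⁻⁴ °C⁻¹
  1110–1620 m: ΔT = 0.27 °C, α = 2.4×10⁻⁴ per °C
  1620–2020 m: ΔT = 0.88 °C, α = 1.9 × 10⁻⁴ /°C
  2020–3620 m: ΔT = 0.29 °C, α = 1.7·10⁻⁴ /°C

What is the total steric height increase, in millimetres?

1.9 × 240 × 3.1×10⁻⁴ = 0.14136 m
240–1110 m: 1.1 × 2.6×10⁻⁴ × 870 = 0.24882 m
Layer 3: 2.4×10⁻⁴ × 0.27 × 510 = 0.033048 m
1620–2020 m: 0.88 × 400 × 1.9×10⁻⁴ = 0.06688 m
Layer 5: 1.7×10⁻⁴ × 0.29 × 1600 = 0.07888 m
Δh = 0.14136 + 0.24882 + 0.033048 + 0.06688 + 0.07888 = 0.568988 m

569 mm of thermosteric rise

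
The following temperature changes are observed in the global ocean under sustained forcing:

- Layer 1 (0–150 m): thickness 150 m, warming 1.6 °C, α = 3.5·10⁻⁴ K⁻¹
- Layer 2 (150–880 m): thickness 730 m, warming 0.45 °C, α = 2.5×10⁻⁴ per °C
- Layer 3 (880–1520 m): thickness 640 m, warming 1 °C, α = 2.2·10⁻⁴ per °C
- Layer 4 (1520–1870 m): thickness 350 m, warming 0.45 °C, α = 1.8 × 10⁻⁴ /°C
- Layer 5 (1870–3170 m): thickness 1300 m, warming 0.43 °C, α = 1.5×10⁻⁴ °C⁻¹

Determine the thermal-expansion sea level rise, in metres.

1.6 × 150 × 3.5×10⁻⁴ = 0.08400 m
150–880 m: 730 × 0.45 × 2.5×10⁻⁴ = 0.082125 m
1 × 2.2×10⁻⁴ × 640 = 0.14080 m
1520–1870 m: 1.8×10⁻⁴ × 0.45 × 350 = 0.02835 m
1870–3170 m: 1300 × 0.43 × 1.5×10⁻⁴ = 0.08385 m
Δh = 0.08400 + 0.082125 + 0.14080 + 0.02835 + 0.08385 = 0.419125 m

about 0.419 m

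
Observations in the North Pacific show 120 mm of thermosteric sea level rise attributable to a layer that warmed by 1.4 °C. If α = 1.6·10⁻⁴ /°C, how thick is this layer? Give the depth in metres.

H = Δh/(αΔT) = 0.12 / (1.6×10⁻⁴ × 1.4) ≈ 535.7 m

about 536 m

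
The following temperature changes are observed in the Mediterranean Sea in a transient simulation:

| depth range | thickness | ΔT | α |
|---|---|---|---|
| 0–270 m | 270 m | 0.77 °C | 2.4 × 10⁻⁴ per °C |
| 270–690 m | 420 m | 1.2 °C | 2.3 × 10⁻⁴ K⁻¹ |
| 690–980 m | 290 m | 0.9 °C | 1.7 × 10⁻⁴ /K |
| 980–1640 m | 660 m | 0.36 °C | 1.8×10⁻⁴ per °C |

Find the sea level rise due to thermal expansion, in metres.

about 0.253 m

2.4×10⁻⁴ × 0.77 × 270 = 0.049896 m
Layer 2: 420 × 2.3×10⁻⁴ × 1.2 = 0.11592 m
690–980 m: 290 × 1.7×10⁻⁴ × 0.9 = 0.04437 m
980–1640 m: 0.36 × 1.8×10⁻⁴ × 660 = 0.042768 m
Δh = 0.049896 + 0.11592 + 0.04437 + 0.042768 = 0.252954 m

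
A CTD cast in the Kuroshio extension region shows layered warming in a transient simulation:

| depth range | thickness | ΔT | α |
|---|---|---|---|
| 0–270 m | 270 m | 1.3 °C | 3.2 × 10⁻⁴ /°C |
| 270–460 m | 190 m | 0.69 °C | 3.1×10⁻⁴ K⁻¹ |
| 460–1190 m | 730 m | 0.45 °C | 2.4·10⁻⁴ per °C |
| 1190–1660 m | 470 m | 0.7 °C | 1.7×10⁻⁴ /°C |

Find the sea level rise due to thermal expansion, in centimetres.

Δh = 28.8 cm

1.3 × 3.2×10⁻⁴ × 270 = 0.11232 m
Layer 2: 190 × 0.69 × 3.1×10⁻⁴ = 0.040641 m
460–1190 m: 2.4×10⁻⁴ × 0.45 × 730 = 0.07884 m
1190–1660 m: 1.7×10⁻⁴ × 0.7 × 470 = 0.05593 m
Δh = 0.11232 + 0.040641 + 0.07884 + 0.05593 = 0.287731 m ≈ 28.8 cm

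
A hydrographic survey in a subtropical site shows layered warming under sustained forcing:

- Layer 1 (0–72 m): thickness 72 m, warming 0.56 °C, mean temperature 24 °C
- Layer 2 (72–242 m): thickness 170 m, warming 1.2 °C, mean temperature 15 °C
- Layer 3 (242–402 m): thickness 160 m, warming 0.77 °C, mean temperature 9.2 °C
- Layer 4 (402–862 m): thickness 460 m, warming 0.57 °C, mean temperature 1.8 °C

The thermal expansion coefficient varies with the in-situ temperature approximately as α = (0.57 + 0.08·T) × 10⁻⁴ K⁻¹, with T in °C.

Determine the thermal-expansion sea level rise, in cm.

Δh = 8.10 cm

Layer 1: α = (0.57 + 0.08×24)×10⁻⁴ = 2.49×10⁻⁴ K⁻¹
Layer 2: α = (0.57 + 0.08×15)×10⁻⁴ = 1.77×10⁻⁴ K⁻¹
Layer 3: α = (0.57 + 0.08×9.2)×10⁻⁴ = 1.306×10⁻⁴ K⁻¹
Layer 4: α = (0.57 + 0.08×1.8)×10⁻⁴ = 0.714×10⁻⁴ K⁻¹
Layer 1: 72 × 2.49×10⁻⁴ × 0.56 = 0.01003968 m
Layer 2: 1.77×10⁻⁴ × 1.2 × 170 = 0.036108 m
Layer 3: 1.306×10⁻⁴ × 160 × 0.77 = 0.01608992 m
460 × 0.714×10⁻⁴ × 0.57 = 0.01872108 m
Δh = 0.01003968 + 0.036108 + 0.01608992 + 0.01872108 = 0.08095868 m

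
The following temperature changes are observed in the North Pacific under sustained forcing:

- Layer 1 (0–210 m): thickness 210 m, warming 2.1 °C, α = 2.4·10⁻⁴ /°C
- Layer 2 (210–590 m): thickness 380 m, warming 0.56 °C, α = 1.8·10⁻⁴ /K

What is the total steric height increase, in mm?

0–210 m: 2.4×10⁻⁴ × 210 × 2.1 = 0.10584 m
0.56 × 380 × 1.8×10⁻⁴ = 0.038304 m
Δh = 0.10584 + 0.038304 = 0.144144 m ≈ 140 mm

140 mm of thermosteric rise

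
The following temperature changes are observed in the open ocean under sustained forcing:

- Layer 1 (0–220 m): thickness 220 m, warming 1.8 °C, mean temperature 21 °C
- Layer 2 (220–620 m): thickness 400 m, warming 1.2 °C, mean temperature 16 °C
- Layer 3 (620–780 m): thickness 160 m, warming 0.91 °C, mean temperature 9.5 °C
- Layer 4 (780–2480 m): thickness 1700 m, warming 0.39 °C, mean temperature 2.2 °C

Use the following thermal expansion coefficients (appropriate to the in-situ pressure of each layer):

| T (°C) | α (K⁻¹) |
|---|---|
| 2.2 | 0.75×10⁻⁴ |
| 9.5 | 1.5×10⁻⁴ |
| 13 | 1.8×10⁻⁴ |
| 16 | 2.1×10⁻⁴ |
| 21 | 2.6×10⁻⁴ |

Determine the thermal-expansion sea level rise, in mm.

Layer 1 at 21 °C → α = 2.6×10⁻⁴ K⁻¹
Layer 2 at 16 °C → α = 2.1×10⁻⁴ K⁻¹
Layer 3 at 9.5 °C → α = 1.5×10⁻⁴ K⁻¹
Layer 4 at 2.2 °C → α = 0.75×10⁻⁴ K⁻¹
0–220 m: 2.6×10⁻⁴ × 1.8 × 220 = 0.10296 m
220–620 m: 400 × 1.2 × 2.1×10⁻⁴ = 0.10080 m
620–780 m: 0.91 × 1.5×10⁻⁴ × 160 = 0.02184 m
Layer 4: 1700 × 0.39 × 0.75×10⁻⁴ = 0.049725 m
Δh = 0.10296 + 0.10080 + 0.02184 + 0.049725 = 0.275325 m

280 mm of thermosteric rise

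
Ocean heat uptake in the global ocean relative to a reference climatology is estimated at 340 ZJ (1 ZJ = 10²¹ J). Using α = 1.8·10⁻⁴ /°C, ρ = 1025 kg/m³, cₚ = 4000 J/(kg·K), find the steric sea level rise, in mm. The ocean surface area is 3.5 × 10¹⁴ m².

42.6 mm of thermosteric rise

Per unit area: Q = 340×10²¹ / (3.5×10¹⁴) ≈ 9.714×10⁸ J/m²
Δh = αQ/(ρcₚ) = 1.8×10⁻⁴ × 9.714×10⁸ / (1025 × 4000) ≈ 0.042647 m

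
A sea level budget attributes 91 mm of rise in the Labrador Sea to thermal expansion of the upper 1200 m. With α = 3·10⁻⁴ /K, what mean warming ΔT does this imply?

ΔT = Δh/(αH) = 0.091 / (3×10⁻⁴ × 1200) ≈ 0.2528 K

ΔT ≈ 0.253 K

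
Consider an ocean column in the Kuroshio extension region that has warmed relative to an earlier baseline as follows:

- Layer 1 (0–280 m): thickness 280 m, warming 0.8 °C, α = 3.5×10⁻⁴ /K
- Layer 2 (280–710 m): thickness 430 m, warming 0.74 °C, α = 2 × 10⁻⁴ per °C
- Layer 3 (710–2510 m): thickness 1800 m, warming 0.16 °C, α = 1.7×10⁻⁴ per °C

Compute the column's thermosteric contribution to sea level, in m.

Δh = 0.19 m

Layer 1: 3.5×10⁻⁴ × 280 × 0.8 = 0.07840 m
Layer 2: 0.74 × 2×10⁻⁴ × 430 = 0.06364 m
710–2510 m: 1800 × 0.16 × 1.7×10⁻⁴ = 0.04896 m
Δh = 0.07840 + 0.06364 + 0.04896 = 0.19100 m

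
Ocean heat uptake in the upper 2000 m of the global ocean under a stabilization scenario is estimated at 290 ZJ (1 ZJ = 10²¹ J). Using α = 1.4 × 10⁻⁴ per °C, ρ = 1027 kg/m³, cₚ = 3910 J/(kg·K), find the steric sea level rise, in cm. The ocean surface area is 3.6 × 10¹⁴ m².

Δh ≈ 2.81 cm

Per unit area: Q = 290×10²¹ / (3.6×10¹⁴) ≈ 8.056×10⁸ J/m²
Δh = αQ/(ρcₚ) = 1.4×10⁻⁴ × 8.056×10⁸ / (1027 × 3910) ≈ 0.028087 m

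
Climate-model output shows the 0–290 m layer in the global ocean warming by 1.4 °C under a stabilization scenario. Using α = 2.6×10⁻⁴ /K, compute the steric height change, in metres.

Δh = 0.11 m

Δh = αΔT·H = 2.6×10⁻⁴ × 1.4 × 290 = 0.10556 m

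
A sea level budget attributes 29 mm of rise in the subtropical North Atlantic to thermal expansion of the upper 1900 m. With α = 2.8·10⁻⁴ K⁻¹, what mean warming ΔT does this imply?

about 0.0545 °C

ΔT = Δh/(αH) = 0.029 / (2.8×10⁻⁴ × 1900) ≈ 0.05451 °C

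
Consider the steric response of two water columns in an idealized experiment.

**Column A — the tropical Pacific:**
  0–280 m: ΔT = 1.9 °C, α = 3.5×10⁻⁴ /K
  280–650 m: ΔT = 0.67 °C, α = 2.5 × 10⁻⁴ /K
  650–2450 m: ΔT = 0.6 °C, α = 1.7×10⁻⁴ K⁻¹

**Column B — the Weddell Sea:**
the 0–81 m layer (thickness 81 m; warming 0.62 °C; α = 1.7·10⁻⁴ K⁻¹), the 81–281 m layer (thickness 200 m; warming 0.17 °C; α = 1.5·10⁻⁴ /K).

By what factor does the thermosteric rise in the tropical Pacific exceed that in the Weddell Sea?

≈ 31.7×

A 3.5×10⁻⁴ × 1.9 × 280 = 0.18620 m
A 280–650 m: 0.67 × 2.5×10⁻⁴ × 370 = 0.061975 m
A 1.7×10⁻⁴ × 1800 × 0.6 = 0.18360 m
A total: 0.431775 m
B 0.62 × 81 × 1.7×10⁻⁴ = 0.0085374 m
B 81–281 m: 0.17 × 1.5×10⁻⁴ × 200 = 0.00510 m
B total: 0.0136374 m
Ratio: 0.431775 / 0.0136374 ≈ 31.66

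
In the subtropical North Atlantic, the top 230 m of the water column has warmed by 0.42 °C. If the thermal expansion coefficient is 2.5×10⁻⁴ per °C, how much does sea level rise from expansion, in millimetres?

Δh = αΔT·H = 2.5×10⁻⁴ × 0.42 × 230 = 0.02415 m

24 mm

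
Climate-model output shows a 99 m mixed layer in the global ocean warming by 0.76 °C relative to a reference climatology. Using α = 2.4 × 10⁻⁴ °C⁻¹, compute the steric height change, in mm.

Δh = αΔT·H = 2.4×10⁻⁴ × 0.76 × 99 = 0.0180576 m

18.1 mm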